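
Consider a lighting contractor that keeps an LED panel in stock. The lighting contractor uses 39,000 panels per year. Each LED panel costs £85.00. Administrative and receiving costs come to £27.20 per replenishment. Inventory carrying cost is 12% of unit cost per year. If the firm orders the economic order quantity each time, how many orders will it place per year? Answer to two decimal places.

N ≈ 85.51 orders per year

Holding cost H = 0.12 × £85.00 = £10.2000 per unit per year.
The optimal lot size = √(2DS/H) = √(2 × 39,000 × 27.2 / 10.2) ≈ 456.07.
Orders per year = D / Q* = 39,000 / 456.07 ≈ 85.513.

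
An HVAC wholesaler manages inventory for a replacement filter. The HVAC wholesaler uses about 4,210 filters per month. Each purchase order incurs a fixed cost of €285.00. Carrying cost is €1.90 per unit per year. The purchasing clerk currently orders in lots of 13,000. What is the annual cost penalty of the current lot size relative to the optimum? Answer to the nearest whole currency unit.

Annual demand D = 4,210 × 12 = 50,520.
EOQ = √(2DS/H) = √(2 × 50,520 × 285 / 1.9) ≈ 3893.07.
Cost at Q* = (D/Q*)S + (Q*/2)H = √(2DSH) ≈ €7,396.83.
Cost at Q = 13,000: (50,520/13,000)×285 + (13,000/2)×1.9 = €1,107.55 + €12,350.00 = €13,457.55.
Excess = €13,457.55 − €7,396.83 = €6,060.72.

Extra cost ≈ €6,061 per year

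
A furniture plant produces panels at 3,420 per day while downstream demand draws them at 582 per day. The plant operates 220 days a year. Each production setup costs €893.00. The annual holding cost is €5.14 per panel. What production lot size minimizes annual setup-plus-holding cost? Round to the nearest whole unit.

Q* ≈ 7,322 panels

Annual demand D = 582 × 220 = 128,040.
Production build-up factor (1 − d/p) = 1 − 582/3,420 = 0.8298.
Q* = √(2DS / (H(1 − d/p))) = √(2 × 128,040 × 893 / (5.14 × 0.8298)).
= √(228,679,440 / 4.2653) ≈ 7322.154.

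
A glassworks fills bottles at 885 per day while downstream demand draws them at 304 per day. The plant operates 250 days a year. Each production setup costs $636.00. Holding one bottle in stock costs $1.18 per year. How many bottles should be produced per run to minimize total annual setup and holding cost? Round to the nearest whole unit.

Q* ≈ 11,171 bottles

Annual demand D = 304 × 250 = 76,000.
Production build-up factor (1 − d/p) = 1 − 304/885 = 0.6565.
Q* = √(2DS / (H(1 − d/p))) = √(2 × 76,000 × 636 / (1.18 × 0.6565)).
= √(96,672,000 / 0.7747) ≈ 11171.022.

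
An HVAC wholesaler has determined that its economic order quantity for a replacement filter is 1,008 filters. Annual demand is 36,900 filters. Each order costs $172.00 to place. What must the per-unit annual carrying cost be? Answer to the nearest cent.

H ≈ $12.49

The basic EOQ model gives Q* = √(2DS/H); rearrange for the unknown.
From Q* = √(2DS/H): H = 2DS / Q*² = 2 × 36,900 × 172 / 1,008² = 12.4929.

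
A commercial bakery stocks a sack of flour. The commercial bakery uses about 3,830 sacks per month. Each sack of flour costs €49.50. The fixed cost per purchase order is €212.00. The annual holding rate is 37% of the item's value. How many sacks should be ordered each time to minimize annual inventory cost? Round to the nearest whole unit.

Annual demand D = 3,830 × 12 = 45,960.
Holding cost H = 0.37 × €49.50 = €18.3150 per unit per year.
EOQ = √(2DS / H) = √(2 × 45,960 × 212 / 18.315).
= √(19,487,040 / 18.315) = √1,063,993.448 ≈ 1031.501.

Q* ≈ 1,032 sacks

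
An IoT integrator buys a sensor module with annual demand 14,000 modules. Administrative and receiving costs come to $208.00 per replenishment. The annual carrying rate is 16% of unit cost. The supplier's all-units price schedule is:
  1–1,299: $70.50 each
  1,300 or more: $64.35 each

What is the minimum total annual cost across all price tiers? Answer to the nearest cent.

TC* ≈ $909,832.40

Holding cost per unit per year at price C is H = 0.16·C.
For each price level, check whether its EOQ is feasible; otherwise the best quantity at that price is the breakpoint.
EOQ at $70.50 = 718.5 (feasible in tier 1): TC = 14,000×$70.50 + (14,000/718.5)×208 + (718.5/2)×0.16×$70.50 = $995,105.23.
EOQ at $64.35 = 752.1 < 1300, so use break Q=1300: TC = 14,000×$64.35 + (14,000/1300.0)×208 + (1300.0/2)×0.16×$64.35 = $909,832.40.
Lowest total cost among the candidates is at Q = 1300.0.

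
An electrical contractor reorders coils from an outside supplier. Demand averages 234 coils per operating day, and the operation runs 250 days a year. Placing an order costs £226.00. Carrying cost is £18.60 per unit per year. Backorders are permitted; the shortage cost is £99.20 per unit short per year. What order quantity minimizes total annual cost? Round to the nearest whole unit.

Annual demand D = 234 × 250 = 58,500.
With planned backorders, Q* = √(2DS/H) · √((H+B)/B).
√(2DS/H) = √(2 × 58,500 × 226 / 18.6) = 1192.314.
√((H+B)/B) = √((18.6+99.2)/99.2) = 1.0897.
Q* ≈ 1299.294.

Q* ≈ 1,299 coils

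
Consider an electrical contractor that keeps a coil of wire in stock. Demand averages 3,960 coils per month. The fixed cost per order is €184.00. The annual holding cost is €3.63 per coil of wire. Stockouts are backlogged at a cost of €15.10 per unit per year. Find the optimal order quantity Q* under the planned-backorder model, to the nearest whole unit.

Annual demand D = 3,960 × 12 = 47,520.
With planned backorders, Q* = √(2DS/H) · √((H+B)/B).
√(2DS/H) = √(2 × 47,520 × 184 / 3.63) = 2194.870.
√((H+B)/B) = √((3.63+15.1)/15.1) = 1.1137.
Q* ≈ 2444.495.

Q* ≈ 2,444 coils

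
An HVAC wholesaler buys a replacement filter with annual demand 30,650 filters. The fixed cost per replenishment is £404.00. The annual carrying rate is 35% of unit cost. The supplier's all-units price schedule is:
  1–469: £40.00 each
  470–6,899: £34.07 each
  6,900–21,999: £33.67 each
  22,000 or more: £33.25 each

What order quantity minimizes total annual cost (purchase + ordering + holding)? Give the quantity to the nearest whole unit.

Q* ≈ 1,441 filters

Holding cost per unit per year at price C is H = 0.35·C.
For each price level, check whether its EOQ is feasible; otherwise the best quantity at that price is the breakpoint.
Tier 1 (£40.00): EOQ = 1330.0 exceeds tier's upper bound 469, so this tier is dominated.
EOQ at £34.07 = 1441.1 (feasible in tier 2): TC = 30,650×£34.07 + (30,650/1441.1)×404 + (1441.1/2)×0.35×£34.07 = £1,061,430.16.
EOQ at £33.67 = 1449.7 < 6900, so use break Q=6900: TC = 30,650×£33.67 + (30,650/6900.0)×404 + (6900.0/2)×0.35×£33.67 = £1,074,436.60.
EOQ at £33.25 = 1458.8 < 22000, so use break Q=22000: TC = 30,650×£33.25 + (30,650/22000.0)×404 + (22000.0/2)×0.35×£33.25 = £1,147,687.85.
Lowest total cost is £1,061,430.16 at Q = 1441.1.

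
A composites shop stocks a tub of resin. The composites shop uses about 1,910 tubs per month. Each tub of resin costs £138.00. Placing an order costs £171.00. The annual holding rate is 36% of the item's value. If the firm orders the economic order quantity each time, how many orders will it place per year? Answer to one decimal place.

N ≈ 57.7 orders per year

Annual demand D = 1,910 × 12 = 22,920.
Holding cost H = 0.36 × £138.00 = £49.6800 per unit per year.
EOQ = √(2DS/H) = √(2 × 22,920 × 171 / 49.68) ≈ 397.22.
Orders per year = D / Q* = 22,920 / 397.22 ≈ 57.701.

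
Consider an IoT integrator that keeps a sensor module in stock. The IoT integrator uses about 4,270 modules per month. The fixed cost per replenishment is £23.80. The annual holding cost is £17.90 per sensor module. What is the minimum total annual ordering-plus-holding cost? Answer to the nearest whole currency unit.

TC* ≈ £6,607

Annual demand D = 4,270 × 12 = 51,240.
The optimal lot size = √(2DS/H) = √(2 × 51,240 × 23.8 / 17.9) ≈ 369.13.
At the optimum the two cost components are equal, so total cost = 2·(Q*/2)H = Q*·H.
Minimum total = √(2DSH) = √(2 × 51,240 × 23.8 × 17.9) ≈ 6607.460.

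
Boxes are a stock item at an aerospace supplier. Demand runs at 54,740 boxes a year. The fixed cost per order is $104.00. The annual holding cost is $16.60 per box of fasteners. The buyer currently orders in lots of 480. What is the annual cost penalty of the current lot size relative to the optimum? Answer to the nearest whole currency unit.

Extra cost ≈ $2,096 per year

EOQ = √(2DS/H) = √(2 × 54,740 × 104 / 16.6) ≈ 828.19.
Cost at Q* = (D/Q*)S + (Q*/2)H = √(2DSH) ≈ $13,747.96.
Cost at Q = 480: (54,740/480)×104 + (480/2)×16.6 = $11,860.33 + $3,984.00 = $15,844.33.
Excess = $15,844.33 − $13,747.96 = $2,096.38.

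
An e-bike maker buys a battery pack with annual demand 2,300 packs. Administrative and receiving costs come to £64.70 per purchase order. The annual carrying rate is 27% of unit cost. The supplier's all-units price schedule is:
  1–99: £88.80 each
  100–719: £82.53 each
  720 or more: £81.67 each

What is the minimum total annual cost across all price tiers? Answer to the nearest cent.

Holding cost per unit per year at price C is H = 0.27·C.
Candidates are each tier's EOQ (if it falls in that tier) and each price-break quantity.
Tier 1 (£88.80): EOQ = 111.4 exceeds tier's upper bound 99, so this tier is dominated.
EOQ at £82.53 = 115.6 (feasible in tier 2): TC = 2,300×£82.53 + (2,300/115.6)×64.7 + (115.6/2)×0.27×£82.53 = £192,394.25.
EOQ at £81.67 = 116.2 < 720, so use break Q=720: TC = 2,300×£81.67 + (2,300/720.0)×64.7 + (720.0/2)×0.27×£81.67 = £195,986.00.
Lowest total cost among the candidates is at Q = 115.6.

TC* ≈ £192,394.25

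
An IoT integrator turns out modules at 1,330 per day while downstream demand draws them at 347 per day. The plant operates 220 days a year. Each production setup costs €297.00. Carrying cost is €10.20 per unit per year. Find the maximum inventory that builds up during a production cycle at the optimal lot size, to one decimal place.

Annual demand D = 347 × 220 = 76,340.
Production build-up factor (1 − d/p) = 1 − 347/1,330 = 0.7391.
Q* = √(2DS / (H(1 − d/p))) = √(2 × 76,340 × 297 / (10.2 × 0.7391)).
= √(45,345,960 / 7.5388) ≈ 2452.552.
Maximum inventory = Q*(1 − d/p) = 2452.552 × 0.7391 ≈ 1812.676.

I_max ≈ 1,812.7 modules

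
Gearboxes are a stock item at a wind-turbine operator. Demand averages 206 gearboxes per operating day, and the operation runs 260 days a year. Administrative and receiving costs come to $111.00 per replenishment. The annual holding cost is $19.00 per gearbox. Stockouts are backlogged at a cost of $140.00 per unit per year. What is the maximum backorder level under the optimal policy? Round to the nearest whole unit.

S* ≈ 101 gearboxes

Annual demand D = 206 × 260 = 53,560.
With planned backorders, Q* = √(2DS/H) · √((H+B)/B).
√(2DS/H) = √(2 × 53,560 × 111 / 19) = 791.079.
√((H+B)/B) = √((19+140)/140) = 1.0657.
Q* ≈ 843.052.
S* = Q* · H/(H+B) = 843.052 × 19/159 ≈ 100.742.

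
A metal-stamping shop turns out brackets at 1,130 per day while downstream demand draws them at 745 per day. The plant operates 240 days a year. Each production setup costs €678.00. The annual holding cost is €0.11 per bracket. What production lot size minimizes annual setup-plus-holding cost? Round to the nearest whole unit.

Q* ≈ 80,431 brackets

Annual demand D = 745 × 240 = 178,800.
Production build-up factor (1 − d/p) = 1 − 745/1,130 = 0.3407.
Q* = √(2DS / (H(1 − d/p))) = √(2 × 178,800 × 678 / (0.11 × 0.3407)).
= √(242,452,800 / 0.0375) ≈ 80431.490.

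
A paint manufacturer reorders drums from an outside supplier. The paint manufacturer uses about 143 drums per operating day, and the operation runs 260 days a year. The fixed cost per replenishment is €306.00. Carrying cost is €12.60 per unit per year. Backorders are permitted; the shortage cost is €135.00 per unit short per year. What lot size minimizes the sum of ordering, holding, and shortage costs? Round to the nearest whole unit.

Q* ≈ 1,405 drums

Annual demand D = 143 × 260 = 37,180.
With planned backorders, Q* = √(2DS/H) · √((H+B)/B).
√(2DS/H) = √(2 × 37,180 × 306 / 12.6) = 1343.832.
√((H+B)/B) = √((12.6+135)/135) = 1.0456.
Q* ≈ 1405.146.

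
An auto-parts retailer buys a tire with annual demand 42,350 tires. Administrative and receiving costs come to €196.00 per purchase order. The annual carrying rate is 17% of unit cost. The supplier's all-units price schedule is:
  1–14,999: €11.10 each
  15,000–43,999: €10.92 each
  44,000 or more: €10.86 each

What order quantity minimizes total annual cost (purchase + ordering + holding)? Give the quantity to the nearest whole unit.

Q* ≈ 2,966 tires

Holding cost per unit per year at price C is H = 0.17·C.
For each price level, check whether its EOQ is feasible; otherwise the best quantity at that price is the breakpoint.
EOQ at €11.10 = 2966.1 (feasible in tier 1): TC = 42,350×€11.10 + (42,350/2966.1)×196 + (2966.1/2)×0.17×€11.10 = €475,682.00.
EOQ at €10.92 = 2990.4 < 15000, so use break Q=15000: TC = 42,350×€10.92 + (42,350/15000.0)×196 + (15000.0/2)×0.17×€10.92 = €476,938.37.
EOQ at €10.86 = 2998.7 < 44000, so use break Q=44000: TC = 42,350×€10.86 + (42,350/44000.0)×196 + (44000.0/2)×0.17×€10.86 = €500,726.05.
Lowest total cost is €475,682.00 at Q = 2966.1.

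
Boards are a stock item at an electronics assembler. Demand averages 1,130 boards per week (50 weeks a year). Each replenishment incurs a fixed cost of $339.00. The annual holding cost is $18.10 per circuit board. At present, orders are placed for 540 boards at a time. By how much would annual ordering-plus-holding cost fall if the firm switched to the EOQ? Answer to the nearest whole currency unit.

Extra cost ≈ $14,025 per year

Annual demand D = 1,130 × 50 = 56,500.
EOQ = √(2DS/H) = √(2 × 56,500 × 339 / 18.1) ≈ 1454.79.
Cost at Q* = (D/Q*)S + (Q*/2)H = √(2DSH) ≈ $26,331.67.
Cost at Q = 540: (56,500/540)×339 + (540/2)×18.1 = $35,469.44 + $4,887.00 = $40,356.44.
Excess = $40,356.44 − $26,331.67 = $14,024.78.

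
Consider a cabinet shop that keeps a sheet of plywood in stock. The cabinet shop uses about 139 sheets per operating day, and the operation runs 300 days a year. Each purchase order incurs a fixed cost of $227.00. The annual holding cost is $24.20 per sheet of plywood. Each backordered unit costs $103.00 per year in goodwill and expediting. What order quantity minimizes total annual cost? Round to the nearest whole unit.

Q* ≈ 983 sheets

Annual demand D = 139 × 300 = 41,700.
With planned backorders, Q* = √(2DS/H) · √((H+B)/B).
√(2DS/H) = √(2 × 41,700 × 227 / 24.2) = 884.481.
√((H+B)/B) = √((24.2+103)/103) = 1.1113.
Q* ≈ 982.909.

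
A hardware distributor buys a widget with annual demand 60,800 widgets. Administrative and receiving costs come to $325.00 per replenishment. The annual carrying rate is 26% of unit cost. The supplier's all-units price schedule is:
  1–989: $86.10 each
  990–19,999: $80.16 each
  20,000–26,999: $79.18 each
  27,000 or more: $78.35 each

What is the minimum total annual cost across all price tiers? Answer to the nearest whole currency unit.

Holding cost per unit per year at price C is H = 0.26·C.
Candidates are each tier's EOQ (if it falls in that tier) and each price-break quantity.
Tier 1 ($86.10): EOQ = 1328.7 exceeds tier's upper bound 989, so this tier is dominated.
EOQ at $80.16 = 1377.0 (feasible in tier 2): TC = 60,800×$80.16 + (60,800/1377.0)×325 + (1377.0/2)×0.26×$80.16 = $4,902,427.48.
EOQ at $79.18 = 1385.5 < 20000, so use break Q=20000: TC = 60,800×$79.18 + (60,800/20000.0)×325 + (20000.0/2)×0.26×$79.18 = $5,021,000.00.
EOQ at $78.35 = 1392.8 < 27000, so use break Q=27000: TC = 60,800×$78.35 + (60,800/27000.0)×325 + (27000.0/2)×0.26×$78.35 = $5,039,420.35.
Lowest total cost among the candidates is at Q = 1377.0.

TC* ≈ $4,902,427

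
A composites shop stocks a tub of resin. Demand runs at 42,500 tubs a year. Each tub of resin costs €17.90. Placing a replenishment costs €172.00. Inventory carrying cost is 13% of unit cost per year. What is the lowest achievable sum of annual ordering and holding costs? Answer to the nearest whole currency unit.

Holding cost H = 0.13 × €17.90 = €2.3270 per unit per year.
The optimal lot size = √(2DS/H) = √(2 × 42,500 × 172 / 2.327) ≈ 2506.54.
At Q*, ordering cost (D/Q*)S equals holding cost (Q*/2)H, each = √(DSH/2).
Minimum total = √(2DSH) = √(2 × 42,500 × 172 × 2.327) ≈ 5832.730.

TC* ≈ €5,833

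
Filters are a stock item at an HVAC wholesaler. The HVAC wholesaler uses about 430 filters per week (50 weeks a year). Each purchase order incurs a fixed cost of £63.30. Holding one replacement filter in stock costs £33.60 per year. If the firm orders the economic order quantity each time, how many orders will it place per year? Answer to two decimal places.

N ≈ 75.54 orders per year

Annual demand D = 430 × 50 = 21,500.
EOQ = √(2DS/H) = √(2 × 21,500 × 63.3 / 33.6) ≈ 284.62.
Orders per year = D / Q* = 21,500 / 284.62 ≈ 75.539.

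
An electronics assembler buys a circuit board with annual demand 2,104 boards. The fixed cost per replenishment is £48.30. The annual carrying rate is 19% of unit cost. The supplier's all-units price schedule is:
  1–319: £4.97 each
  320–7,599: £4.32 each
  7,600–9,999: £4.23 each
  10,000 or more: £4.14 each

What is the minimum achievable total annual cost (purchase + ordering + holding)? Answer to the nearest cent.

Holding cost per unit per year at price C is H = 0.19·C.
Evaluate total cost at each tier's feasible EOQ or, if the EOQ is below the tier, at the tier's minimum quantity.
Tier 1 (£4.97): EOQ = 463.9 exceeds tier's upper bound 319, so this tier is dominated.
EOQ at £4.32 = 497.6 (feasible in tier 2): TC = 2,104×£4.32 + (2,104/497.6)×48.3 + (497.6/2)×0.19×£4.32 = £9,497.72.
EOQ at £4.23 = 502.9 < 7600, so use break Q=7600: TC = 2,104×£4.23 + (2,104/7600.0)×48.3 + (7600.0/2)×0.19×£4.23 = £11,967.35.
EOQ at £4.14 = 508.3 < 10000, so use break Q=10000: TC = 2,104×£4.14 + (2,104/10000.0)×48.3 + (10000.0/2)×0.19×£4.14 = £12,653.72.
Lowest total cost among the candidates is at Q = 497.6.

TC* ≈ £9,497.72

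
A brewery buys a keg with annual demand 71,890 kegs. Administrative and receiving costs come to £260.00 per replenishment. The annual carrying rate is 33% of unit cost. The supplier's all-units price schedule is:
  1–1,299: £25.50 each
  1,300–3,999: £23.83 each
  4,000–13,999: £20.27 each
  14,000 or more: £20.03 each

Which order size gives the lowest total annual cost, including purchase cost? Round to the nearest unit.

Q* ≈ 4,000 kegs

Holding cost per unit per year at price C is H = 0.33·C.
Evaluate total cost at each tier's feasible EOQ or, if the EOQ is below the tier, at the tier's minimum quantity.
Tier 1 (£25.50): EOQ = 2107.7 exceeds tier's upper bound 1299, so this tier is dominated.
EOQ at £23.83 = 2180.3 (feasible in tier 2): TC = 71,890×£23.83 + (71,890/2180.3)×260 + (2180.3/2)×0.33×£23.83 = £1,730,284.39.
EOQ at £20.27 = 2364.0 < 4000, so use break Q=4000: TC = 71,890×£20.27 + (71,890/4000.0)×260 + (4000.0/2)×0.33×£20.27 = £1,475,261.35.
EOQ at £20.03 = 2378.1 < 14000, so use break Q=14000: TC = 71,890×£20.03 + (71,890/14000.0)×260 + (14000.0/2)×0.33×£20.03 = £1,487,561.10.
Lowest total cost is £1,475,261.35 at Q = 4000.0.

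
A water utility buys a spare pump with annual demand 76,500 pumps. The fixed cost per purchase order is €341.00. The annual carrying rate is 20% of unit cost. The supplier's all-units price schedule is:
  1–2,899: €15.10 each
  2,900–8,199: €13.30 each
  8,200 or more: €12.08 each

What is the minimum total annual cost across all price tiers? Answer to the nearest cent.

TC* ≈ €937,206.88

Holding cost per unit per year at price C is H = 0.20·C.
Candidates are each tier's EOQ (if it falls in that tier) and each price-break quantity.
Tier 1 (€15.10): EOQ = 4156.4 exceeds tier's upper bound 2899, so this tier is dominated.
EOQ at €13.30 = 4428.8 (feasible in tier 2): TC = 76,500×€13.30 + (76,500/4428.8)×341 + (4428.8/2)×0.20×€13.30 = €1,029,230.50.
EOQ at €12.08 = 4647.0 < 8200, so use break Q=8200: TC = 76,500×€12.08 + (76,500/8200.0)×341 + (8200.0/2)×0.20×€12.08 = €937,206.88.
Lowest total cost among the candidates is at Q = 8200.0.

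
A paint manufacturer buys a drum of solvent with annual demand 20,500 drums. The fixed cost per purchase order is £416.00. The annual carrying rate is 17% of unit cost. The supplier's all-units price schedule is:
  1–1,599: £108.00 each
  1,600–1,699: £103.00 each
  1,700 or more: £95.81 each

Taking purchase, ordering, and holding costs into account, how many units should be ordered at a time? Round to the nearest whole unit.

Holding cost per unit per year at price C is H = 0.17·C.
For each price level, check whether its EOQ is feasible; otherwise the best quantity at that price is the breakpoint.
EOQ at £108.00 = 963.8 (feasible in tier 1): TC = 20,500×£108.00 + (20,500/963.8)×416 + (963.8/2)×0.17×£108.00 = £2,231,695.99.
EOQ at £103.00 = 987.0 < 1600, so use break Q=1600: TC = 20,500×£103.00 + (20,500/1600.0)×416 + (1600.0/2)×0.17×£103.00 = £2,130,838.00.
EOQ at £95.81 = 1023.3 < 1700, so use break Q=1700: TC = 20,500×£95.81 + (20,500/1700.0)×416 + (1700.0/2)×0.17×£95.81 = £1,982,966.02.
Lowest total cost is £1,982,966.02 at Q = 1700.0.

Q* ≈ 1,700 drums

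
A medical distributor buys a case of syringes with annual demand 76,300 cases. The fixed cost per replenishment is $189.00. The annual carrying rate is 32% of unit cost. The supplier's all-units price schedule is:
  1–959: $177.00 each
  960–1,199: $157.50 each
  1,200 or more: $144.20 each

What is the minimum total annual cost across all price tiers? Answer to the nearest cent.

TC* ≈ $11,042,163.65

Holding cost per unit per year at price C is H = 0.32·C.
For each price level, check whether its EOQ is feasible; otherwise the best quantity at that price is the breakpoint.
EOQ at $177.00 = 713.6 (feasible in tier 1): TC = 76,300×$177.00 + (76,300/713.6)×189 + (713.6/2)×0.32×$177.00 = $13,545,517.53.
EOQ at $157.50 = 756.5 < 960, so use break Q=960: TC = 76,300×$157.50 + (76,300/960.0)×189 + (960.0/2)×0.32×$157.50 = $12,056,463.56.
EOQ at $144.20 = 790.6 < 1200, so use break Q=1200: TC = 76,300×$144.20 + (76,300/1200.0)×189 + (1200.0/2)×0.32×$144.20 = $11,042,163.65.
Lowest total cost among the candidates is at Q = 1200.0.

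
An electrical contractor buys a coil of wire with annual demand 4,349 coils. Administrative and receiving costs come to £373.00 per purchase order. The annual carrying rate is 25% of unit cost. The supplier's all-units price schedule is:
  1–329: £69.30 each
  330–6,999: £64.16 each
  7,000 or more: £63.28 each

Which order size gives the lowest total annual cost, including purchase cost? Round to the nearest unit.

Q* ≈ 450 coils

Holding cost per unit per year at price C is H = 0.25·C.
Candidates are each tier's EOQ (if it falls in that tier) and each price-break quantity.
Tier 1 (£69.30): EOQ = 432.7 exceeds tier's upper bound 329, so this tier is dominated.
EOQ at £64.16 = 449.7 (feasible in tier 2): TC = 4,349×£64.16 + (4,349/449.7)×373 + (449.7/2)×0.25×£64.16 = £286,245.68.
EOQ at £63.28 = 452.9 < 7000, so use break Q=7000: TC = 4,349×£63.28 + (4,349/7000.0)×373 + (7000.0/2)×0.25×£63.28 = £330,806.46.
Lowest total cost is £286,245.68 at Q = 449.7.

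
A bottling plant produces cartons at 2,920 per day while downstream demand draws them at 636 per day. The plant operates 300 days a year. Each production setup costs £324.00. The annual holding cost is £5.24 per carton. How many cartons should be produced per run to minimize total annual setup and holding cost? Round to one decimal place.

Q* ≈ 5,492.3 cartons

Annual demand D = 636 × 300 = 190,800.
Production build-up factor (1 − d/p) = 1 − 636/2,920 = 0.7822.
Q* = √(2DS / (H(1 − d/p))) = √(2 × 190,800 × 324 / (5.24 × 0.7822)).
= √(123,638,400 / 4.0987) ≈ 5492.302.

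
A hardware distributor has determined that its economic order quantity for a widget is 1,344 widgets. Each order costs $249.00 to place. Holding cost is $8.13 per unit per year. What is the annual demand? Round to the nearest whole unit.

D ≈ 29,489 widgets per year

Squaring Q* = √(2DS/H) gives Q*² = 2DS/H.
From Q* = √(2DS/H): D = Q*²H / (2S) = 1,344² × 8.13 / (2 × 249) = 29488.979.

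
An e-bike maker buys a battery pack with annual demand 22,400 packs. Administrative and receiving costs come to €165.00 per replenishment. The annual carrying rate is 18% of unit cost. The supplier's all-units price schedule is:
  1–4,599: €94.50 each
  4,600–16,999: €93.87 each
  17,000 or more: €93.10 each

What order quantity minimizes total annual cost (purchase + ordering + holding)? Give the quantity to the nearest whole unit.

Q* ≈ 659 packs

Holding cost per unit per year at price C is H = 0.18·C.
For each price level, check whether its EOQ is feasible; otherwise the best quantity at that price is the breakpoint.
EOQ at €94.50 = 659.2 (feasible in tier 1): TC = 22,400×€94.50 + (22,400/659.2)×165 + (659.2/2)×0.18×€94.50 = €2,128,013.29.
EOQ at €93.87 = 661.4 < 4600, so use break Q=4600: TC = 22,400×€93.87 + (22,400/4600.0)×165 + (4600.0/2)×0.18×€93.87 = €2,142,353.66.
EOQ at €93.10 = 664.2 < 17000, so use break Q=17000: TC = 22,400×€93.10 + (22,400/17000.0)×165 + (17000.0/2)×0.18×€93.10 = €2,228,100.41.
Lowest total cost is €2,128,013.29 at Q = 659.2.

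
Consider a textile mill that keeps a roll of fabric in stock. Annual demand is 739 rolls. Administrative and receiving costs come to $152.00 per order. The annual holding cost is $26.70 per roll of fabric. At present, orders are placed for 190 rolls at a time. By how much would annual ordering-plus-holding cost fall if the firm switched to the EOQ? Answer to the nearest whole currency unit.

EOQ = √(2DS/H) = √(2 × 739 × 152 / 26.7) ≈ 91.73.
Cost at Q* = (D/Q*)S + (Q*/2)H = √(2DSH) ≈ $2,449.15.
Cost at Q = 190: (739/190)×152 + (190/2)×26.7 = $591.20 + $2,536.50 = $3,127.70.
Excess = $3,127.70 − $2,449.15 = $678.55.

Extra cost ≈ $679 per year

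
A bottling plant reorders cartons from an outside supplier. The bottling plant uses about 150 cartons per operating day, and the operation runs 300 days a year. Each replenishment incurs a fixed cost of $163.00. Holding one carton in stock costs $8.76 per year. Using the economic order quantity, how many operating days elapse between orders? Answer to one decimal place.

T ≈ 8.6 days

Annual demand D = 150 × 300 = 45,000.
Q* = √(2DS/H) = √(2 × 45,000 × 163 / 8.76) ≈ 1294.09.
Cycle time = Q*/D × 300 = 1294.09 / 45,000 × 300 ≈ 8.627 days.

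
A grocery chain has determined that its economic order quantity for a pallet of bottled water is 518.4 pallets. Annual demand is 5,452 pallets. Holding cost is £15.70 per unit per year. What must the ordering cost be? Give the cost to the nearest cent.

S ≈ £386.94

The basic EOQ model gives Q* = √(2DS/H); rearrange for the unknown.
From Q* = √(2DS/H): S = Q*²H / (2D) = 518.4² × 15.7 / (2 × 5,452) = 386.9401.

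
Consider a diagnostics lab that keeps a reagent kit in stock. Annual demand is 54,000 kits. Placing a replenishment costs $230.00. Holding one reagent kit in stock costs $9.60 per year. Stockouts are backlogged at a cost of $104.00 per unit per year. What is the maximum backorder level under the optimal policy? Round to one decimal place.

With planned backorders, Q* = √(2DS/H) · √((H+B)/B).
√(2DS/H) = √(2 × 54,000 × 230 / 9.6) = 1608.571.
√((H+B)/B) = √((9.6+104)/104) = 1.0451.
Q* ≈ 1681.174.
S* = Q* · H/(H+B) = 1681.174 × 9.6/113.6 ≈ 142.071.

S* ≈ 142.1 kits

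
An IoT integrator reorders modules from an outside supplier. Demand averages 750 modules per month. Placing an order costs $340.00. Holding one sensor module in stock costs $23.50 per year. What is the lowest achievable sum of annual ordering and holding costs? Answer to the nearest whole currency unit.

Annual demand D = 750 × 12 = 9,000.
EOQ = √(2DS/H) = √(2 × 9,000 × 340 / 23.5) ≈ 510.32.
At Q*, ordering cost (D/Q*)S equals holding cost (Q*/2)H, each = √(DSH/2).
Minimum total = √(2DSH) = √(2 × 9,000 × 340 × 23.5) ≈ 11992.498.

TC* ≈ $11,992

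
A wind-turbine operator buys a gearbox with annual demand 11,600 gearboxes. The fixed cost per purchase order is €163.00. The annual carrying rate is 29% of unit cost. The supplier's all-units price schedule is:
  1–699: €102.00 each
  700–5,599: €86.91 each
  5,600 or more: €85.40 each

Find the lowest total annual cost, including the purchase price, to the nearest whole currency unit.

TC* ≈ €1,019,679

Holding cost per unit per year at price C is H = 0.29·C.
Candidates are each tier's EOQ (if it falls in that tier) and each price-break quantity.
EOQ at €102.00 = 357.6 (feasible in tier 1): TC = 11,600×€102.00 + (11,600/357.6)×163 + (357.6/2)×0.29×€102.00 = €1,193,776.38.
EOQ at €86.91 = 387.4 < 700, so use break Q=700: TC = 11,600×€86.91 + (11,600/700.0)×163 + (700.0/2)×0.29×€86.91 = €1,019,678.51.
EOQ at €85.40 = 390.8 < 5600, so use break Q=5600: TC = 11,600×€85.40 + (11,600/5600.0)×163 + (5600.0/2)×0.29×€85.40 = €1,060,322.44.
Lowest total cost among the candidates is at Q = 700.0.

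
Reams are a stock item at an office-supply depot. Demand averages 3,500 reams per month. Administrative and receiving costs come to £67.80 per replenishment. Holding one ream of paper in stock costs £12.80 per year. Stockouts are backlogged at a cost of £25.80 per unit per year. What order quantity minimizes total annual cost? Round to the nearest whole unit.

Q* ≈ 816 reams

Annual demand D = 3,500 × 12 = 42,000.
With planned backorders, Q* = √(2DS/H) · √((H+B)/B).
√(2DS/H) = √(2 × 42,000 × 67.8 / 12.8) = 667.036.
√((H+B)/B) = √((12.8+25.8)/25.8) = 1.2232.
Q* ≈ 815.893.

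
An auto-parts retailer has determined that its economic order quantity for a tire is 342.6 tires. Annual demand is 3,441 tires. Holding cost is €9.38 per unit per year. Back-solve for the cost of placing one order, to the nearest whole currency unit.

S ≈ €160

The basic EOQ model gives Q* = √(2DS/H); rearrange for the unknown.
From Q* = √(2DS/H): S = Q*²H / (2D) = 342.6² × 9.38 / (2 × 3,441) = 159.9790.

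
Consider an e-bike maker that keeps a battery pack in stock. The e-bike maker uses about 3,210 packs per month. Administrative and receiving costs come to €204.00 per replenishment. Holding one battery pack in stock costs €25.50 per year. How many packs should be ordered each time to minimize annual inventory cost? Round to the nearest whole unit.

Annual demand D = 3,210 × 12 = 38,520.
EOQ = √(2DS / H) = √(2 × 38,520 × 204 / 25.5).
= √(15,716,160 / 25.5) = √616,320 ≈ 785.061.

Q* ≈ 785 packs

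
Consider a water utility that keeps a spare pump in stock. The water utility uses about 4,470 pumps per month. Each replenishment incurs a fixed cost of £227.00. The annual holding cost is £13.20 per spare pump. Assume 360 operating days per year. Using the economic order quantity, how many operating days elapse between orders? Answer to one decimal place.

Annual demand D = 4,470 × 12 = 53,640.
The optimal lot size = √(2DS/H) = √(2 × 53,640 × 227 / 13.2) ≈ 1358.27.
Cycle time = Q*/D × 360 = 1358.27 / 53,640 × 360 ≈ 9.116 days.

T ≈ 9.1 days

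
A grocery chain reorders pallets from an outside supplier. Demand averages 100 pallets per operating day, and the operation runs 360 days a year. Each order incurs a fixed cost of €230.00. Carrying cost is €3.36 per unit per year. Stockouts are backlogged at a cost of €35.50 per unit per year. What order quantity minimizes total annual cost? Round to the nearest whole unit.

Q* ≈ 2,323 pallets

Annual demand D = 100 × 360 = 36,000.
With planned backorders, Q* = √(2DS/H) · √((H+B)/B).
√(2DS/H) = √(2 × 36,000 × 230 / 3.36) = 2220.039.
√((H+B)/B) = √((3.36+35.5)/35.5) = 1.0463.
Q* ≈ 2322.725.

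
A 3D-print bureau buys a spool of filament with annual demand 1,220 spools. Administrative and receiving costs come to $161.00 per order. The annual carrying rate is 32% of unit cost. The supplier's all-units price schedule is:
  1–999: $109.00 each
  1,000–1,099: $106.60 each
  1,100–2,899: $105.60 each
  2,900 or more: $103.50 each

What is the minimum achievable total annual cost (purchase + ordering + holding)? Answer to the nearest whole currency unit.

Holding cost per unit per year at price C is H = 0.32·C.
Candidates are each tier's EOQ (if it falls in that tier) and each price-break quantity.
EOQ at $109.00 = 106.1 (feasible in tier 1): TC = 1,220×$109.00 + (1,220/106.1)×161 + (106.1/2)×0.32×$109.00 = $136,681.66.
EOQ at $106.60 = 107.3 < 1000, so use break Q=1000: TC = 1,220×$106.60 + (1,220/1000.0)×161 + (1000.0/2)×0.32×$106.60 = $147,304.42.
EOQ at $105.60 = 107.8 < 1100, so use break Q=1100: TC = 1,220×$105.60 + (1,220/1100.0)×161 + (1100.0/2)×0.32×$105.60 = $147,596.16.
EOQ at $103.50 = 108.9 < 2900, so use break Q=2900: TC = 1,220×$103.50 + (1,220/2900.0)×161 + (2900.0/2)×0.32×$103.50 = $174,361.73.
Lowest total cost among the candidates is at Q = 106.1.

TC* ≈ $136,682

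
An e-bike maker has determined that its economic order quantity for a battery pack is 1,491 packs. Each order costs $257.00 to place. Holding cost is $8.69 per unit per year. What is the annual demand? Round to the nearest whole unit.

Squaring Q* = √(2DS/H) gives Q*² = 2DS/H.
From Q* = √(2DS/H): D = Q*²H / (2S) = 1,491² × 8.69 / (2 × 257) = 37584.774.

D ≈ 37,585 packs per year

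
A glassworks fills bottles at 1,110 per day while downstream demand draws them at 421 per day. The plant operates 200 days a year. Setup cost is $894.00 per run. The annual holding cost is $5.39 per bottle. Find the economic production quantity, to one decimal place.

Q* ≈ 6,708.1 bottles

Annual demand D = 421 × 200 = 84,200.
Production build-up factor (1 − d/p) = 1 − 421/1,110 = 0.6207.
Q* = √(2DS / (H(1 − d/p))) = √(2 × 84,200 × 894 / (5.39 × 0.6207)).
= √(150,549,600 / 3.3457) ≈ 6708.066.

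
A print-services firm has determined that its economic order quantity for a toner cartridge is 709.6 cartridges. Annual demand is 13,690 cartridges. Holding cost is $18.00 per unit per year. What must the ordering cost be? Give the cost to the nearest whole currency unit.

The basic EOQ model gives Q* = √(2DS/H); rearrange for the unknown.
From Q* = √(2DS/H): S = Q*²H / (2D) = 709.6² × 18 / (2 × 13,690) = 331.0292.

S ≈ $331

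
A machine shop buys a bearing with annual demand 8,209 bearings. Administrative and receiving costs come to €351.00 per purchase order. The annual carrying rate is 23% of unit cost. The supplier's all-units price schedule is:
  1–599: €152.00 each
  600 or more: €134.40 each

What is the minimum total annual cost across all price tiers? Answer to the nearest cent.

TC* ≈ €1,117,365.47

Holding cost per unit per year at price C is H = 0.23·C.
Candidates are each tier's EOQ (if it falls in that tier) and each price-break quantity.
EOQ at €152.00 = 406.0 (feasible in tier 1): TC = 8,209×€152.00 + (8,209/406.0)×351 + (406.0/2)×0.23×€152.00 = €1,261,961.82.
EOQ at €134.40 = 431.8 < 600, so use break Q=600: TC = 8,209×€134.40 + (8,209/600.0)×351 + (600.0/2)×0.23×€134.40 = €1,117,365.47.
Lowest total cost among the candidates is at Q = 600.0.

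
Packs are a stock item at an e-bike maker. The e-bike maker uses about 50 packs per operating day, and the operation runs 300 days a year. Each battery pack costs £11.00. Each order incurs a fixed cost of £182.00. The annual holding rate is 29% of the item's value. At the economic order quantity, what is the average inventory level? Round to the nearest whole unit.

Annual demand D = 50 × 300 = 15,000.
Holding cost H = 0.29 × £11.00 = £3.1900 per unit per year.
The optimal lot size = √(2DS/H) = √(2 × 15,000 × 182 / 3.19) ≈ 1308.28.
Average inventory = Q*/2 ≈ 1308.28 / 2 = 654.140.

Average inventory ≈ 654 packs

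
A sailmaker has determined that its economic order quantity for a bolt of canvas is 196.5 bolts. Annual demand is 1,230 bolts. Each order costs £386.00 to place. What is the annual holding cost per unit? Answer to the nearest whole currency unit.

H ≈ £25

Squaring Q* = √(2DS/H) gives Q*² = 2DS/H.
From Q* = √(2DS/H): H = 2DS / Q*² = 2 × 1,230 × 386 / 196.5² = 24.5922.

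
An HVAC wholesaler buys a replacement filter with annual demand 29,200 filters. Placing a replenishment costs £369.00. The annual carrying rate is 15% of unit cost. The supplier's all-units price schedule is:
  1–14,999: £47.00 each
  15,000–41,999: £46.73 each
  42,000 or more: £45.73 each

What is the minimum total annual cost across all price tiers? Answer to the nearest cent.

Holding cost per unit per year at price C is H = 0.15·C.
Candidates are each tier's EOQ (if it falls in that tier) and each price-break quantity.
EOQ at £47.00 = 1748.3 (feasible in tier 1): TC = 29,200×£47.00 + (29,200/1748.3)×369 + (1748.3/2)×0.15×£47.00 = £1,384,725.77.
EOQ at £46.73 = 1753.4 < 15000, so use break Q=15000: TC = 29,200×£46.73 + (29,200/15000.0)×369 + (15000.0/2)×0.15×£46.73 = £1,417,805.57.
EOQ at £45.73 = 1772.4 < 42000, so use break Q=42000: TC = 29,200×£45.73 + (29,200/42000.0)×369 + (42000.0/2)×0.15×£45.73 = £1,479,622.04.
Lowest total cost among the candidates is at Q = 1748.3.

TC* ≈ £1,384,725.77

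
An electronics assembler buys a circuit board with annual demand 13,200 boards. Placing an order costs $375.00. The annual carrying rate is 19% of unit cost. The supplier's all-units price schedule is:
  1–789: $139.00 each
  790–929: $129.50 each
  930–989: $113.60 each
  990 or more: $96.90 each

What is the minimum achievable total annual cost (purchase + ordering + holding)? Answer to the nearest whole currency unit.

TC* ≈ $1,293,193

Holding cost per unit per year at price C is H = 0.19·C.
For each price level, check whether its EOQ is feasible; otherwise the best quantity at that price is the breakpoint.
EOQ at $139.00 = 612.3 (feasible in tier 1): TC = 13,200×$139.00 + (13,200/612.3)×375 + (612.3/2)×0.19×$139.00 = $1,850,969.69.
EOQ at $129.50 = 634.3 < 790, so use break Q=790: TC = 13,200×$129.50 + (13,200/790.0)×375 + (790.0/2)×0.19×$129.50 = $1,725,384.80.
EOQ at $113.60 = 677.3 < 930, so use break Q=930: TC = 13,200×$113.60 + (13,200/930.0)×375 + (930.0/2)×0.19×$113.60 = $1,514,879.14.
EOQ at $96.90 = 733.3 < 990, so use break Q=990: TC = 13,200×$96.90 + (13,200/990.0)×375 + (990.0/2)×0.19×$96.90 = $1,293,193.45.
Lowest total cost among the candidates is at Q = 990.0.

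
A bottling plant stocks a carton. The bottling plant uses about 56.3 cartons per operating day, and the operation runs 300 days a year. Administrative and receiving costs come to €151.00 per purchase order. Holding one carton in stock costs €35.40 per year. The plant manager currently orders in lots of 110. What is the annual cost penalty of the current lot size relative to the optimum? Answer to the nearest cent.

Extra cost ≈ €11,694.82 per year

Annual demand D = 56.3 × 300 = 16,890.
EOQ = √(2DS/H) = √(2 × 16,890 × 151 / 35.4) ≈ 379.59.
Cost at Q* = (D/Q*)S + (Q*/2)H = √(2DSH) ≈ €13,437.54.
Cost at Q = 110: (16,890/110)×151 + (110/2)×35.4 = €23,185.36 + €1,947.00 = €25,132.36.
Excess = €25,132.36 − €13,437.54 = €11,694.82.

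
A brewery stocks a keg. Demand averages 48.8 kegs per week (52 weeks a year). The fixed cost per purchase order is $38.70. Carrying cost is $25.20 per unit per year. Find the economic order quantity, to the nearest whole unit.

Annual demand D = 48.8 × 52 = 2,537.6.
EOQ = √(2DS / H) = √(2 × 2,537.6 × 38.7 / 25.2).
= √(196,410.24 / 25.2) = √7,794.0571 ≈ 88.284.

Q* ≈ 88 kegs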